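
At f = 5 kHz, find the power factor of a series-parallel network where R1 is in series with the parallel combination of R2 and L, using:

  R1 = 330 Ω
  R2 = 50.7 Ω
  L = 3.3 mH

Step 1 — Angular frequency: ω = 2π·f = 2π·5000 = 3.142e+04 rad/s.
Step 2 — Component impedances:
  R1: Z = R = 330 Ω
  R2: Z = R = 50.7 Ω
  L: Z = jωL = j·3.142e+04·0.0033 = 0 + j103.7 Ω
Step 3 — Parallel branch: R2 || L = 1/(1/R2 + 1/L) = 40.91 + j20.01 Ω.
Step 4 — Series with R1: Z_total = R1 + (R2 || L) = 370.9 + j20.01 Ω = 371.5∠3.1° Ω.
Step 5 — Power factor: PF = cos(φ) = Re(Z)/|Z| = 370.91/371.45 = 0.9985.
Step 6 — Type: Im(Z) = 20.01 ⇒ lagging (phase φ = 3.1°).

PF = 0.9985 (lagging, φ = 3.1°)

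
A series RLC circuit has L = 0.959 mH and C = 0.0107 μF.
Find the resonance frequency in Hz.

Step 1 — Resonance condition Im(Z)=0 gives ω₀ = 1/√(LC).
Step 2 — ω₀ = 1/√(0.000959·1.07e-08) = 3.122e+05 rad/s.
Step 3 — f₀ = ω₀/(2π) = 4.968e+04 Hz.

f₀ = 4.968e+04 Hz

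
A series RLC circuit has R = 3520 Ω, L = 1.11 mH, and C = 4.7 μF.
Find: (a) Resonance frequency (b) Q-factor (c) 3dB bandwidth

Step 1 — Resonance condition Im(Z)=0 gives ω₀ = 1/√(LC).
Step 2 — ω₀ = 1/√(0.00111·4.7e-06) = 1.384e+04 rad/s.
Step 3 — f₀ = ω₀/(2π) = 2203 Hz.
Step 4 — Series Q: Q = ω₀L/R = 1.384e+04·0.00111/3520 = 0.004366.
Step 5 — 3dB bandwidth: Δω = ω₀/Q = 3.171e+06 rad/s; BW = Δω/(2π) = 5.047e+05 Hz.

(a) f₀ = 2203 Hz  (b) Q = 0.004366  (c) BW = 5.047e+05 Hz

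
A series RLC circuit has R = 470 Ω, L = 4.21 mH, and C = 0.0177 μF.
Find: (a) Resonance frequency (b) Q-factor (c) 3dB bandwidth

Step 1 — Resonance condition Im(Z)=0 gives ω₀ = 1/√(LC).
Step 2 — ω₀ = 1/√(0.00421·1.77e-08) = 1.158e+05 rad/s.
Step 3 — f₀ = ω₀/(2π) = 1.844e+04 Hz.
Step 4 — Series Q: Q = ω₀L/R = 1.158e+05·0.00421/470 = 1.038.
Step 5 — 3dB bandwidth: Δω = ω₀/Q = 1.116e+05 rad/s; BW = Δω/(2π) = 1.777e+04 Hz.

(a) f₀ = 1.844e+04 Hz  (b) Q = 1.038  (c) BW = 1.777e+04 Hz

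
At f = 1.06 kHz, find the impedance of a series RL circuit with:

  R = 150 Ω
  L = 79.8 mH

Step 1 — Angular frequency: ω = 2π·f = 2π·1060 = 6660 rad/s.
Step 2 — Component impedances:
  R: Z = R = 150 Ω
  L: Z = jωL = j·6660·0.0798 = 0 + j531.5 Ω
Step 3 — Series combination: Z_total = R + L = 150 + j531.5 Ω = 552.2∠74.2° Ω.

Z = 150 + j531.5 Ω = 552.2∠74.2° Ω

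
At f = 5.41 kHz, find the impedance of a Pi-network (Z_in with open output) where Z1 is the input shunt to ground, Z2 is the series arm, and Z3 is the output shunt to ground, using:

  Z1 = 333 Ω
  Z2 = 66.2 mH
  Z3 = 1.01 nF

Step 1 — Angular frequency: ω = 2π·f = 2π·5410 = 3.399e+04 rad/s.
Step 2 — Component impedances:
  Z1: Z = R = 333 Ω
  Z2: Z = jωL = j·3.399e+04·0.0662 = 0 + j2250 Ω
  Z3: Z = 1/(jωC) = -j/(ω·C) = 0 - j2.913e+04 Ω
Step 3 — With open output, the series arm Z2 and the output shunt Z3 appear in series to ground: Z2 + Z3 = 0 - j2.688e+04 Ω.
Step 4 — Parallel with input shunt Z1: Z_in = Z1 || (Z2 + Z3) = 332.9 - j4.125 Ω = 333∠-0.7° Ω.

Z = 332.9 - j4.125 Ω = 333∠-0.7° Ω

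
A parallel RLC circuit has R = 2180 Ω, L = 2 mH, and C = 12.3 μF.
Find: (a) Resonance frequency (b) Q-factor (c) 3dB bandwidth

Step 1 — Resonance: ω₀ = 1/√(LC) = 1/√(0.002·1.23e-05) = 6376 rad/s.
Step 2 — f₀ = ω₀/(2π) = 1015 Hz.
Step 3 — Parallel Q: Q = R/(ω₀L) = 2180/(6376·0.002) = 171.
Step 4 — Bandwidth: Δω = ω₀/Q = 37.29 rad/s; BW = Δω/(2π) = 5.936 Hz.

(a) f₀ = 1015 Hz  (b) Q = 171  (c) BW = 5.936 Hz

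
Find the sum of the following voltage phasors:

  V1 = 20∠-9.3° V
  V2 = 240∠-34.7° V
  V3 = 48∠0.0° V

Step 1 — Convert each phasor to rectangular form:
  V1 = 20·(cos(-9.3°) + j·sin(-9.3°)) = 19.74 - j3.232 V
  V2 = 240·(cos(-34.7°) + j·sin(-34.7°)) = 197.3 - j136.6 V
  V3 = 48·(cos(0.0°) + j·sin(0.0°)) = 48 V
Step 2 — Sum components: V_total = 265.1 - j139.9 V.
Step 3 — Convert to polar: |V_total| = 299.7 V, ∠V_total = -27.8°.

V_total = 299.7∠-27.8° V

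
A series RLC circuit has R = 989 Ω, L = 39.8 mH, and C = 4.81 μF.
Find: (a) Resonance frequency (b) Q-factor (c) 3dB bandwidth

Step 1 — Resonance: ω₀ = 1/√(LC) = 1/√(0.0398·4.81e-06) = 2286 rad/s.
Step 2 — f₀ = ω₀/(2π) = 363.8 Hz.
Step 3 — Series Q: Q = ω₀L/R = 2286·0.0398/989 = 0.09198.
Step 4 — Bandwidth: Δω = ω₀/Q = 2.485e+04 rad/s; BW = Δω/(2π) = 3955 Hz.

(a) f₀ = 363.8 Hz  (b) Q = 0.09198  (c) BW = 3955 Hz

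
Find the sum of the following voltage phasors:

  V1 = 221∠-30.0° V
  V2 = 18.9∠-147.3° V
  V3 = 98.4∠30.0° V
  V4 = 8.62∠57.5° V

Step 1 — Convert each phasor to rectangular form:
  V1 = 221·(cos(-30.0°) + j·sin(-30.0°)) = 191.4 - j110.5 V
  V2 = 18.9·(cos(-147.3°) + j·sin(-147.3°)) = -15.9 - j10.21 V
  V3 = 98.4·(cos(30.0°) + j·sin(30.0°)) = 85.22 + j49.2 V
  V4 = 8.62·(cos(57.5°) + j·sin(57.5°)) = 4.632 + j7.27 V
Step 2 — Sum components: V_total = 265.3 - j64.24 V.
Step 3 — Convert to polar: |V_total| = 273 V, ∠V_total = -13.6°.

V_total = 273∠-13.6° V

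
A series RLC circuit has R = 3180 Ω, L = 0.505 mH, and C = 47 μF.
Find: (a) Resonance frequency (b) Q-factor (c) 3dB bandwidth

Step 1 — Resonance: ω₀ = 1/√(LC) = 1/√(0.000505·4.7e-05) = 6491 rad/s.
Step 2 — f₀ = ω₀/(2π) = 1033 Hz.
Step 3 — Series Q: Q = ω₀L/R = 6491·0.000505/3180 = 0.001031.
Step 4 — Bandwidth: Δω = ω₀/Q = 6.297e+06 rad/s; BW = Δω/(2π) = 1.002e+06 Hz.

(a) f₀ = 1033 Hz  (b) Q = 0.001031  (c) BW = 1.002e+06 Hz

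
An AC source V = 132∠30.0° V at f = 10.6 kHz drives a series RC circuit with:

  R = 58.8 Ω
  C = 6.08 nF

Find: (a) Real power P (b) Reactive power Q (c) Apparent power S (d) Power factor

Step 1 — Angular frequency: ω = 2π·f = 2π·1.06e+04 = 6.66e+04 rad/s.
Step 2 — Component impedances:
  R: Z = R = 58.8 Ω
  C: Z = 1/(jωC) = -j/(ω·C) = 0 - j2470 Ω
Step 3 — Series combination: Z_total = R + C = 58.8 - j2470 Ω = 2470∠-88.6° Ω.
Step 4 — Source phasor: V = 132∠30.0° V = 114.3 + j66 V.
Step 5 — Current: I = V / Z = -0.02561 + j0.0469 A = 0.05344∠118.6° A.
Step 6 — Complex power: S = V·I* = 0.1679 - j7.052 VA.
Step 7 — Real power: P = Re(S) = 0.1679 W.
Step 8 — Reactive power: Q = Im(S) = -7.052 VAR.
Step 9 — Apparent power: |S| = 7.054 VA.
Step 10 — Power factor: PF = P/|S| = 0.0238 (leading).

(a) P = 0.1679 W  (b) Q = -7.052 VAR  (c) S = 7.054 VA  (d) PF = 0.0238 (leading)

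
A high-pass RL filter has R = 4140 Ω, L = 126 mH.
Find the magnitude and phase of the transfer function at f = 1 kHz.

Step 1 — Angular frequency: ω = 2π·1000 = 6283 rad/s.
Step 2 — Transfer function: H(jω) = jωL/(R + jωL).
Step 3 — Numerator jωL = j·791.7; denominator R + jωL = 4140 + j791.7.
Step 4 — H = 0.03528 + j0.1845.
Step 5 — Magnitude: |H| = 0.1878 (-14.5 dB); phase: φ = 79.2°.

|H| = 0.1878 (-14.5 dB), φ = 79.2°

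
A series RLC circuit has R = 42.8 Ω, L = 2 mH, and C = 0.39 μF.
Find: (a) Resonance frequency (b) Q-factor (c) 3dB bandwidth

Step 1 — Resonance: ω₀ = 1/√(LC) = 1/√(0.002·3.9e-07) = 3.581e+04 rad/s.
Step 2 — f₀ = ω₀/(2π) = 5699 Hz.
Step 3 — Series Q: Q = ω₀L/R = 3.581e+04·0.002/42.8 = 1.673.
Step 4 — Bandwidth: Δω = ω₀/Q = 2.14e+04 rad/s; BW = Δω/(2π) = 3406 Hz.

(a) f₀ = 5699 Hz  (b) Q = 1.673  (c) BW = 3406 Hz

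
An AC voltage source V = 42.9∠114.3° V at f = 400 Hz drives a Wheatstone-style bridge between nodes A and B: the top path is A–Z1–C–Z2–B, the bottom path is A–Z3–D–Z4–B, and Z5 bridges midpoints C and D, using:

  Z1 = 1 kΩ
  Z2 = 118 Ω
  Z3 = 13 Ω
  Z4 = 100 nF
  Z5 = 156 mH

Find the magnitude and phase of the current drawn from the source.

Step 1 — Angular frequency: ω = 2π·f = 2π·400 = 2513 rad/s.
Step 2 — Component impedances:
  Z1: Z = R = 1000 Ω
  Z2: Z = R = 118 Ω
  Z3: Z = R = 13 Ω
  Z4: Z = 1/(jωC) = -j/(ω·C) = 0 - j3979 Ω
  Z5: Z = jωL = j·2513·0.156 = 0 + j392.1 Ω
Step 3 — Bridge requires nodal analysis (the Z5 bridge couples midpoints C and D, so the two paths cannot be reduced to a simple series/parallel combination). Setting node B to ground and injecting 1 A at node A, the 3-node admittance system at A, C, D solves to V_A = Z_AB = 306.1 + j343.3 Ω = 460∠48.3° Ω.
Step 4 — Source phasor: V = 42.9∠114.3° V = -17.65 + j39.1 V.
Step 5 — Ohm's law: I = V / Z_total = (-17.65 + j39.1) / (306.1 + j343.3) = 0.0379 + j0.08522 A.
Step 6 — Convert to polar: |I| = 0.09327 A, ∠I = 66.0°.

I = 0.09327∠66.0° A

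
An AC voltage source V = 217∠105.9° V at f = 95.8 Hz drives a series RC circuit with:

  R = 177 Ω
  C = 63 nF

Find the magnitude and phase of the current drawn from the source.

Step 1 — Angular frequency: ω = 2π·f = 2π·95.8 = 601.9 rad/s.
Step 2 — Component impedances:
  R: Z = R = 177 Ω
  C: Z = 1/(jωC) = -j/(ω·C) = 0 - j2.637e+04 Ω
Step 3 — Series combination: Z_total = R + C = 177 - j2.637e+04 Ω = 2.637e+04∠-89.6° Ω.
Step 4 — Source phasor: V = 217∠105.9° V = -59.45 + j208.7 V.
Step 5 — Ohm's law: I = V / Z_total = (-59.45 + j208.7) / (177 - j2.637e+04) = -0.007929 - j0.002201 A.
Step 6 — Convert to polar: |I| = 0.008229 A, ∠I = -164.5°.

I = 0.008229∠-164.5° A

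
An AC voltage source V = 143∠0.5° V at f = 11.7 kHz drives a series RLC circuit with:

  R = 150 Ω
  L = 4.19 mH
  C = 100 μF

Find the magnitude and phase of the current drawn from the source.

Step 1 — Angular frequency: ω = 2π·f = 2π·1.17e+04 = 7.351e+04 rad/s.
Step 2 — Component impedances:
  R: Z = R = 150 Ω
  L: Z = jωL = j·7.351e+04·0.00419 = 0 + j308 Ω
  C: Z = 1/(jωC) = -j/(ω·C) = 0 - j0.136 Ω
Step 3 — Series combination: Z_total = R + L + C = 150 + j307.9 Ω = 342.5∠64.0° Ω.
Step 4 — Source phasor: V = 143∠0.5° V = 143 + j1.248 V.
Step 5 — Ohm's law: I = V / Z_total = (143 + j1.248) / (150 + j307.9) = 0.1861 - j0.3738 A.
Step 6 — Convert to polar: |I| = 0.4175 A, ∠I = -63.5°.

I = 0.4175∠-63.5° A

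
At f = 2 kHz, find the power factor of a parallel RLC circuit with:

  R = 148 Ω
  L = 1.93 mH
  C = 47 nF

Step 1 — Angular frequency: ω = 2π·f = 2π·2000 = 1.257e+04 rad/s.
Step 2 — Component impedances:
  R: Z = R = 148 Ω
  L: Z = jωL = j·1.257e+04·0.00193 = 0 + j24.25 Ω
  C: Z = 1/(jωC) = -j/(ω·C) = 0 - j1693 Ω
Step 3 — Parallel combination: 1/Z_total = 1/R + 1/L + 1/C; Z_total = 3.981 + j23.94 Ω = 24.27∠80.6° Ω.
Step 4 — Power factor: PF = cos(φ) = Re(Z)/|Z| = 3.981/24.27 = 0.164.
Step 5 — Type: Im(Z) = 23.94 ⇒ lagging (phase φ = 80.6°).

PF = 0.164 (lagging, φ = 80.6°)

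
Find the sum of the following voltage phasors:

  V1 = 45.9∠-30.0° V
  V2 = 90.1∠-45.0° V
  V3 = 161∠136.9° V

Step 1 — Convert each phasor to rectangular form:
  V1 = 45.9·(cos(-30.0°) + j·sin(-30.0°)) = 39.75 - j22.95 V
  V2 = 90.1·(cos(-45.0°) + j·sin(-45.0°)) = 63.71 - j63.71 V
  V3 = 161·(cos(136.9°) + j·sin(136.9°)) = -117.6 + j110 V
Step 2 — Sum components: V_total = -14.1 + j23.35 V.
Step 3 — Convert to polar: |V_total| = 27.27 V, ∠V_total = 121.1°.

V_total = 27.27∠121.1° V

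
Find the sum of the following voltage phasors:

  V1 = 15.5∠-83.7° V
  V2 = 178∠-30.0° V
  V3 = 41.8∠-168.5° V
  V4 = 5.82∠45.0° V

Step 1 — Convert each phasor to rectangular form:
  V1 = 15.5·(cos(-83.7°) + j·sin(-83.7°)) = 1.701 - j15.41 V
  V2 = 178·(cos(-30.0°) + j·sin(-30.0°)) = 154.2 - j89 V
  V3 = 41.8·(cos(-168.5°) + j·sin(-168.5°)) = -40.96 - j8.334 V
  V4 = 5.82·(cos(45.0°) + j·sin(45.0°)) = 4.115 + j4.115 V
Step 2 — Sum components: V_total = 119 - j108.6 V.
Step 3 — Convert to polar: |V_total| = 161.1 V, ∠V_total = -42.4°.

V_total = 161.1∠-42.4° V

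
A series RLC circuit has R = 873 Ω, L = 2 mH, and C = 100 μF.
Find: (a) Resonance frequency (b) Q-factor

Step 1 — Resonance condition Im(Z)=0 gives ω₀ = 1/√(LC).
Step 2 — ω₀ = 1/√(0.002·0.0001) = 2236 rad/s.
Step 3 — f₀ = ω₀/(2π) = 355.9 Hz.
Step 4 — Series Q: Q = ω₀L/R = 2236·0.002/873 = 0.005123.

(a) f₀ = 355.9 Hz  (b) Q = 0.005123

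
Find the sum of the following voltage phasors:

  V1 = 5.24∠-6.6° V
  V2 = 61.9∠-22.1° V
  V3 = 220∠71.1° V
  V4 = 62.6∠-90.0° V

Step 1 — Convert each phasor to rectangular form:
  V1 = 5.24·(cos(-6.6°) + j·sin(-6.6°)) = 5.205 - j0.6023 V
  V2 = 61.9·(cos(-22.1°) + j·sin(-22.1°)) = 57.35 - j23.29 V
  V3 = 220·(cos(71.1°) + j·sin(71.1°)) = 71.26 + j208.1 V
  V4 = 62.6·(cos(-90.0°) + j·sin(-90.0°)) = 0 - j62.6 V
Step 2 — Sum components: V_total = 133.8 + j121.6 V.
Step 3 — Convert to polar: |V_total| = 180.8 V, ∠V_total = 42.3°.

V_total = 180.8∠42.3° V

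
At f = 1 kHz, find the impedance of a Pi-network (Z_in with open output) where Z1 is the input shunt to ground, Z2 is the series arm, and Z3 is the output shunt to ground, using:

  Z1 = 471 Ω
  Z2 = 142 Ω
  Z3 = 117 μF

Step 1 — Angular frequency: ω = 2π·f = 2π·1000 = 6283 rad/s.
Step 2 — Component impedances:
  Z1: Z = R = 471 Ω
  Z2: Z = R = 142 Ω
  Z3: Z = 1/(jωC) = -j/(ω·C) = 0 - j1.36 Ω
Step 3 — With open output, the series arm Z2 and the output shunt Z3 appear in series to ground: Z2 + Z3 = 142 - j1.36 Ω.
Step 4 — Parallel with input shunt Z1: Z_in = Z1 || (Z2 + Z3) = 109.1 - j0.8031 Ω = 109.1∠-0.4° Ω.

Z = 109.1 - j0.8031 Ω = 109.1∠-0.4° Ω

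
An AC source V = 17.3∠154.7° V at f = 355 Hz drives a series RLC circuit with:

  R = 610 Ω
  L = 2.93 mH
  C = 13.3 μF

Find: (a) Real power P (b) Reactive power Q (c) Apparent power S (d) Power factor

Step 1 — Angular frequency: ω = 2π·f = 2π·355 = 2231 rad/s.
Step 2 — Component impedances:
  R: Z = R = 610 Ω
  L: Z = jωL = j·2231·0.00293 = 0 + j6.535 Ω
  C: Z = 1/(jωC) = -j/(ω·C) = 0 - j33.71 Ω
Step 3 — Series combination: Z_total = R + L + C = 610 - j27.17 Ω = 610.6∠-2.6° Ω.
Step 4 — Source phasor: V = 17.3∠154.7° V = -15.64 + j7.393 V.
Step 5 — Current: I = V / Z = -0.02613 + j0.01096 A = 0.02833∠157.3° A.
Step 6 — Complex power: S = V·I* = 0.4897 - j0.02181 VA.
Step 7 — Real power: P = Re(S) = 0.4897 W.
Step 8 — Reactive power: Q = Im(S) = -0.02181 VAR.
Step 9 — Apparent power: |S| = 0.4902 VA.
Step 10 — Power factor: PF = P/|S| = 0.999 (leading).

(a) P = 0.4897 W  (b) Q = -0.02181 VAR  (c) S = 0.4902 VA  (d) PF = 0.999 (leading)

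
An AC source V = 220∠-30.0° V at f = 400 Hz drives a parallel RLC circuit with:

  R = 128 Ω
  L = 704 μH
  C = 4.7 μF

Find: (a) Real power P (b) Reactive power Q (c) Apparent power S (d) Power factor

Step 1 — Angular frequency: ω = 2π·f = 2π·400 = 2513 rad/s.
Step 2 — Component impedances:
  R: Z = R = 128 Ω
  L: Z = jωL = j·2513·0.000704 = 0 + j1.769 Ω
  C: Z = 1/(jωC) = -j/(ω·C) = 0 - j84.66 Ω
Step 3 — Parallel combination: 1/Z_total = 1/R + 1/L + 1/C; Z_total = 0.02551 + j1.807 Ω = 1.807∠89.2° Ω.
Step 4 — Source phasor: V = 220∠-30.0° V = 190.5 - j110 V.
Step 5 — Current: I = V / Z = -59.38 - j106.3 A = 121.8∠-119.2° A.
Step 6 — Complex power: S = V·I* = 378.1 + j2.678e+04 VA.
Step 7 — Real power: P = Re(S) = 378.1 W.
Step 8 — Reactive power: Q = Im(S) = 2.678e+04 VAR.
Step 9 — Apparent power: |S| = 2.679e+04 VA.
Step 10 — Power factor: PF = P/|S| = 0.01412 (lagging).

(a) P = 378.1 W  (b) Q = 2.678e+04 VAR  (c) S = 2.679e+04 VA  (d) PF = 0.01412 (lagging)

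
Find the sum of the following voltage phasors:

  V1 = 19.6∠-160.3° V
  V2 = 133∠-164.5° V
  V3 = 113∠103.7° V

Step 1 — Convert each phasor to rectangular form:
  V1 = 19.6·(cos(-160.3°) + j·sin(-160.3°)) = -18.45 - j6.607 V
  V2 = 133·(cos(-164.5°) + j·sin(-164.5°)) = -128.2 - j35.54 V
  V3 = 113·(cos(103.7°) + j·sin(103.7°)) = -26.76 + j109.8 V
Step 2 — Sum components: V_total = -173.4 + j67.64 V.
Step 3 — Convert to polar: |V_total| = 186.1 V, ∠V_total = 158.7°.

V_total = 186.1∠158.7° V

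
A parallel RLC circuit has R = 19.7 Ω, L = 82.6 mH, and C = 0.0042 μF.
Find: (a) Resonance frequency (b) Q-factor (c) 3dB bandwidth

Step 1 — Resonance: ω₀ = 1/√(LC) = 1/√(0.0826·4.2e-09) = 5.369e+04 rad/s.
Step 2 — f₀ = ω₀/(2π) = 8545 Hz.
Step 3 — Parallel Q: Q = R/(ω₀L) = 19.7/(5.369e+04·0.0826) = 0.004442.
Step 4 — Bandwidth: Δω = ω₀/Q = 1.209e+07 rad/s; BW = Δω/(2π) = 1.924e+06 Hz.

(a) f₀ = 8545 Hz  (b) Q = 0.004442  (c) BW = 1.924e+06 Hz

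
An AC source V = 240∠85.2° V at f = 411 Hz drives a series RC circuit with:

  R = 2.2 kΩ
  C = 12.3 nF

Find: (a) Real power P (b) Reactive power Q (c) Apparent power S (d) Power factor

Step 1 — Angular frequency: ω = 2π·f = 2π·411 = 2582 rad/s.
Step 2 — Component impedances:
  R: Z = R = 2200 Ω
  C: Z = 1/(jωC) = -j/(ω·C) = 0 - j3.148e+04 Ω
Step 3 — Series combination: Z_total = R + C = 2200 - j3.148e+04 Ω = 3.156e+04∠-86.0° Ω.
Step 4 — Source phasor: V = 240∠85.2° V = 20.08 + j239.2 V.
Step 5 — Current: I = V / Z = -0.007515 + j0.001163 A = 0.007605∠171.2° A.
Step 6 — Complex power: S = V·I* = 0.1272 - j1.821 VA.
Step 7 — Real power: P = Re(S) = 0.1272 W.
Step 8 — Reactive power: Q = Im(S) = -1.821 VAR.
Step 9 — Apparent power: |S| = 1.825 VA.
Step 10 — Power factor: PF = P/|S| = 0.06971 (leading).

(a) P = 0.1272 W  (b) Q = -1.821 VAR  (c) S = 1.825 VA  (d) PF = 0.06971 (leading)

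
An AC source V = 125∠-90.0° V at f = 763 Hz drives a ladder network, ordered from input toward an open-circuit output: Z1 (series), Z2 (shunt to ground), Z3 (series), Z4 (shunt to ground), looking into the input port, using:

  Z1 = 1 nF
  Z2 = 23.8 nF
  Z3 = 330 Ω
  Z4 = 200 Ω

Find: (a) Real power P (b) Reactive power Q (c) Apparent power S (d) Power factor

Step 1 — Angular frequency: ω = 2π·f = 2π·763 = 4794 rad/s.
Step 2 — Component impedances:
  Z1: Z = 1/(jωC) = -j/(ω·C) = 0 - j2.086e+05 Ω
  Z2: Z = 1/(jωC) = -j/(ω·C) = 0 - j8764 Ω
  Z3: Z = R = 330 Ω
  Z4: Z = R = 200 Ω
Step 3 — Ladder network (open output): work backward from the far end, alternating series and parallel combinations. Z_in = 528.1 - j2.086e+05 Ω = 2.086e+05∠-89.9° Ω.
Step 4 — Source phasor: V = 125∠-90.0° V = 0 - j125 V.
Step 5 — Current: I = V / Z = 0.0005992 - j1.517e-06 A = 0.0005992∠-0.1° A.
Step 6 — Complex power: S = V·I* = 0.0001896 - j0.0749 VA.
Step 7 — Real power: P = Re(S) = 0.0001896 W.
Step 8 — Reactive power: Q = Im(S) = -0.0749 VAR.
Step 9 — Apparent power: |S| = 0.0749 VA.
Step 10 — Power factor: PF = P/|S| = 0.002531 (leading).

(a) P = 0.0001896 W  (b) Q = -0.0749 VAR  (c) S = 0.0749 VA  (d) PF = 0.002531 (leading)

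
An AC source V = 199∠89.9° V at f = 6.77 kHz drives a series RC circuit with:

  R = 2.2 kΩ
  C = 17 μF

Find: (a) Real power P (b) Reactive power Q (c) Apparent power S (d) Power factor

Step 1 — Angular frequency: ω = 2π·f = 2π·6770 = 4.254e+04 rad/s.
Step 2 — Component impedances:
  R: Z = R = 2200 Ω
  C: Z = 1/(jωC) = -j/(ω·C) = 0 - j1.383 Ω
Step 3 — Series combination: Z_total = R + C = 2200 - j1.383 Ω = 2200∠-0.0° Ω.
Step 4 — Source phasor: V = 199∠89.9° V = 0.3473 + j199 V.
Step 5 — Current: I = V / Z = 0.000101 + j0.09045 A = 0.09045∠89.9° A.
Step 6 — Complex power: S = V·I* = 18 - j0.01131 VA.
Step 7 — Real power: P = Re(S) = 18 W.
Step 8 — Reactive power: Q = Im(S) = -0.01131 VAR.
Step 9 — Apparent power: |S| = 18 VA.
Step 10 — Power factor: PF = P/|S| = 1 (leading).

(a) P = 18 W  (b) Q = -0.01131 VAR  (c) S = 18 VA  (d) PF = 1 (leading)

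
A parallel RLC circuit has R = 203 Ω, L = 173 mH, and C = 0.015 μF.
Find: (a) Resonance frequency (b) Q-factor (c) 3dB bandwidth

Step 1 — Resonance: ω₀ = 1/√(LC) = 1/√(0.173·1.5e-08) = 1.963e+04 rad/s.
Step 2 — f₀ = ω₀/(2π) = 3124 Hz.
Step 3 — Parallel Q: Q = R/(ω₀L) = 203/(1.963e+04·0.173) = 0.05977.
Step 4 — Bandwidth: Δω = ω₀/Q = 3.284e+05 rad/s; BW = Δω/(2π) = 5.227e+04 Hz.

(a) f₀ = 3124 Hz  (b) Q = 0.05977  (c) BW = 5.227e+04 Hz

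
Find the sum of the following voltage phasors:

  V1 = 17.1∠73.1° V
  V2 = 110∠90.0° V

Step 1 — Convert each phasor to rectangular form:
  V1 = 17.1·(cos(73.1°) + j·sin(73.1°)) = 4.971 + j16.36 V
  V2 = 110·(cos(90.0°) + j·sin(90.0°)) = 0 + j110 V
Step 2 — Sum components: V_total = 4.971 + j126.4 V.
Step 3 — Convert to polar: |V_total| = 126.5 V, ∠V_total = 87.7°.

V_total = 126.5∠87.7° V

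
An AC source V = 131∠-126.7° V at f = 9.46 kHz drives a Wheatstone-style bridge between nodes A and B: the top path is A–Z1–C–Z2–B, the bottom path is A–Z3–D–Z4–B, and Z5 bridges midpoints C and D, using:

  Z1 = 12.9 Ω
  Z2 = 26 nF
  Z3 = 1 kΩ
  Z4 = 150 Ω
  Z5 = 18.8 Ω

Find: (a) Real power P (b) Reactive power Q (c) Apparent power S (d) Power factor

Step 1 — Angular frequency: ω = 2π·f = 2π·9460 = 5.944e+04 rad/s.
Step 2 — Component impedances:
  Z1: Z = R = 12.9 Ω
  Z2: Z = 1/(jωC) = -j/(ω·C) = 0 - j647.1 Ω
  Z3: Z = R = 1000 Ω
  Z4: Z = R = 150 Ω
  Z5: Z = R = 18.8 Ω
Step 3 — Bridge requires nodal analysis (the Z5 bridge couples midpoints C and D, so the two paths cannot be reduced to a simple series/parallel combination). Setting node B to ground and injecting 1 A at node A, the 3-node admittance system at A, C, D solves to V_A = Z_AB = 170.1 - j40.96 Ω = 174.9∠-13.5° Ω.
Step 4 — Source phasor: V = 131∠-126.7° V = -78.29 - j105 V.
Step 5 — Current: I = V / Z = -0.2945 - j0.6885 A = 0.7489∠-113.2° A.
Step 6 — Complex power: S = V·I* = 95.38 - j22.97 VA.
Step 7 — Real power: P = Re(S) = 95.38 W.
Step 8 — Reactive power: Q = Im(S) = -22.97 VAR.
Step 9 — Apparent power: |S| = 98.1 VA.
Step 10 — Power factor: PF = P/|S| = 0.9722 (leading).

(a) P = 95.38 W  (b) Q = -22.97 VAR  (c) S = 98.1 VA  (d) PF = 0.9722 (leading)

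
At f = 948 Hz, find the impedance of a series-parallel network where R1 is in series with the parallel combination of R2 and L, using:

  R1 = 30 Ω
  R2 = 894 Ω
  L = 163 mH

Step 1 — Angular frequency: ω = 2π·f = 2π·948 = 5956 rad/s.
Step 2 — Component impedances:
  R1: Z = R = 30 Ω
  R2: Z = R = 894 Ω
  L: Z = jωL = j·5956·0.163 = 0 + j970.9 Ω
Step 3 — Parallel branch: R2 || L = 1/(1/R2 + 1/L) = 483.8 + j445.5 Ω.
Step 4 — Series with R1: Z_total = R1 + (R2 || L) = 513.8 + j445.5 Ω = 680∠40.9° Ω.

Z = 513.8 + j445.5 Ω = 680∠40.9° Ω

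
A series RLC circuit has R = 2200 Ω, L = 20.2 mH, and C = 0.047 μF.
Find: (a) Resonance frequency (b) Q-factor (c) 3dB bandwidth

Step 1 — Resonance: ω₀ = 1/√(LC) = 1/√(0.0202·4.7e-08) = 3.245e+04 rad/s.
Step 2 — f₀ = ω₀/(2π) = 5165 Hz.
Step 3 — Series Q: Q = ω₀L/R = 3.245e+04·0.0202/2200 = 0.298.
Step 4 — Bandwidth: Δω = ω₀/Q = 1.089e+05 rad/s; BW = Δω/(2π) = 1.733e+04 Hz.

(a) f₀ = 5165 Hz  (b) Q = 0.298  (c) BW = 1.733e+04 Hz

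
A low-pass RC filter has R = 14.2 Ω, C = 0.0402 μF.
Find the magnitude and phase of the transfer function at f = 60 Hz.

Step 1 — Angular frequency: ω = 2π·60 = 377 rad/s.
Step 2 — Transfer function: H(jω) = 1/(1 + jωRC).
Step 3 — Denominator: 1 + jωRC = 1 + j·377·14.2·4.02e-08 = 1 + j0.0002152.
Step 4 — H = 1 - j0.0002152.
Step 5 — Magnitude: |H| = 1 (-0.0 dB); phase: φ = -0.0°.

|H| = 1 (-0.0 dB), φ = -0.0°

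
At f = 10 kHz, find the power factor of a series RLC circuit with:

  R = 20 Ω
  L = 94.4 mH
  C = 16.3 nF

Step 1 — Angular frequency: ω = 2π·f = 2π·1e+04 = 6.283e+04 rad/s.
Step 2 — Component impedances:
  R: Z = R = 20 Ω
  L: Z = jωL = j·6.283e+04·0.0944 = 0 + j5931 Ω
  C: Z = 1/(jωC) = -j/(ω·C) = 0 - j976.4 Ω
Step 3 — Series combination: Z_total = R + L + C = 20 + j4955 Ω = 4955∠89.8° Ω.
Step 4 — Power factor: PF = cos(φ) = Re(Z)/|Z| = 20/4955 = 0.004036.
Step 5 — Type: Im(Z) = 4955 ⇒ lagging (phase φ = 89.8°).

PF = 0.004036 (lagging, φ = 89.8°)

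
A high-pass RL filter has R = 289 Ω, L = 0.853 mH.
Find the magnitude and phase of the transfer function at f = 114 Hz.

Step 1 — Angular frequency: ω = 2π·114 = 716.3 rad/s.
Step 2 — Transfer function: H(jω) = jωL/(R + jωL).
Step 3 — Numerator jωL = j·0.611; denominator R + jωL = 289 + j0.611.
Step 4 — H = 4.47e-06 + j0.002114.
Step 5 — Magnitude: |H| = 0.002114 (-53.5 dB); phase: φ = 89.9°.

|H| = 0.002114 (-53.5 dB), φ = 89.9°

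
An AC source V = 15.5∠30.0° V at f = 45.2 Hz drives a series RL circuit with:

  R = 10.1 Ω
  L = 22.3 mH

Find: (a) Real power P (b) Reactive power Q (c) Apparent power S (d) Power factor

Step 1 — Angular frequency: ω = 2π·f = 2π·45.2 = 284 rad/s.
Step 2 — Component impedances:
  R: Z = R = 10.1 Ω
  L: Z = jωL = j·284·0.0223 = 0 + j6.333 Ω
Step 3 — Series combination: Z_total = R + L = 10.1 + j6.333 Ω = 11.92∠32.1° Ω.
Step 4 — Source phasor: V = 15.5∠30.0° V = 13.42 + j7.75 V.
Step 5 — Current: I = V / Z = 1.299 - j0.04741 A = 1.3∠-2.1° A.
Step 6 — Complex power: S = V·I* = 17.07 + j10.71 VA.
Step 7 — Real power: P = Re(S) = 17.07 W.
Step 8 — Reactive power: Q = Im(S) = 10.71 VAR.
Step 9 — Apparent power: |S| = 20.15 VA.
Step 10 — Power factor: PF = P/|S| = 0.8472 (lagging).

(a) P = 17.07 W  (b) Q = 10.71 VAR  (c) S = 20.15 VA  (d) PF = 0.8472 (lagging)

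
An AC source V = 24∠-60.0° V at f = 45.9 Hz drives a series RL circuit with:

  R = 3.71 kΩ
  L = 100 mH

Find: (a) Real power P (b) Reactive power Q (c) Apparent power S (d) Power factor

Step 1 — Angular frequency: ω = 2π·f = 2π·45.9 = 288.4 rad/s.
Step 2 — Component impedances:
  R: Z = R = 3710 Ω
  L: Z = jωL = j·288.4·0.1 = 0 + j28.84 Ω
Step 3 — Series combination: Z_total = R + L = 3710 + j28.84 Ω = 3710∠0.4° Ω.
Step 4 — Source phasor: V = 24∠-60.0° V = 12 - j20.78 V.
Step 5 — Current: I = V / Z = 0.003191 - j0.005627 A = 0.006469∠-60.4° A.
Step 6 — Complex power: S = V·I* = 0.1552 + j0.001207 VA.
Step 7 — Real power: P = Re(S) = 0.1552 W.
Step 8 — Reactive power: Q = Im(S) = 0.001207 VAR.
Step 9 — Apparent power: |S| = 0.1553 VA.
Step 10 — Power factor: PF = P/|S| = 1 (lagging).

(a) P = 0.1552 W  (b) Q = 0.001207 VAR  (c) S = 0.1553 VA  (d) PF = 1 (lagging)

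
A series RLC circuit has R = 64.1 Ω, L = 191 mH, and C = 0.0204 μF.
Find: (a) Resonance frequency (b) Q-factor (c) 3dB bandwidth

Step 1 — Resonance: ω₀ = 1/√(LC) = 1/√(0.191·2.04e-08) = 1.602e+04 rad/s.
Step 2 — f₀ = ω₀/(2π) = 2550 Hz.
Step 3 — Series Q: Q = ω₀L/R = 1.602e+04·0.191/64.1 = 47.74.
Step 4 — Bandwidth: Δω = ω₀/Q = 335.6 rad/s; BW = Δω/(2π) = 53.41 Hz.

(a) f₀ = 2550 Hz  (b) Q = 47.74  (c) BW = 53.41 Hz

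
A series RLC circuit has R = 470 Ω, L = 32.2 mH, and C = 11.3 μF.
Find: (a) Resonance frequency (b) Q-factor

Step 1 — Resonance condition Im(Z)=0 gives ω₀ = 1/√(LC).
Step 2 — ω₀ = 1/√(0.0322·1.13e-05) = 1658 rad/s.
Step 3 — f₀ = ω₀/(2π) = 263.8 Hz.
Step 4 — Series Q: Q = ω₀L/R = 1658·0.0322/470 = 0.1136.

(a) f₀ = 263.8 Hz  (b) Q = 0.1136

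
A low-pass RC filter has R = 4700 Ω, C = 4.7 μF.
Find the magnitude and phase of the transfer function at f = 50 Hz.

Step 1 — Angular frequency: ω = 2π·50 = 314.2 rad/s.
Step 2 — Transfer function: H(jω) = 1/(1 + jωRC).
Step 3 — Denominator: 1 + jωRC = 1 + j·314.2·4700·4.7e-06 = 1 + j6.94.
Step 4 — H = 0.02034 - j0.1412.
Step 5 — Magnitude: |H| = 0.1426 (-16.9 dB); phase: φ = -81.8°.

|H| = 0.1426 (-16.9 dB), φ = -81.8°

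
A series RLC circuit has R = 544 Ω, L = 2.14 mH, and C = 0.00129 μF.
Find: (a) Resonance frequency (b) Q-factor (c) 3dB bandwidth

Step 1 — Resonance condition Im(Z)=0 gives ω₀ = 1/√(LC).
Step 2 — ω₀ = 1/√(0.00214·1.29e-09) = 6.019e+05 rad/s.
Step 3 — f₀ = ω₀/(2π) = 9.579e+04 Hz.
Step 4 — Series Q: Q = ω₀L/R = 6.019e+05·0.00214/544 = 2.368.
Step 5 — 3dB bandwidth: Δω = ω₀/Q = 2.542e+05 rad/s; BW = Δω/(2π) = 4.046e+04 Hz.

(a) f₀ = 9.579e+04 Hz  (b) Q = 2.368  (c) BW = 4.046e+04 Hz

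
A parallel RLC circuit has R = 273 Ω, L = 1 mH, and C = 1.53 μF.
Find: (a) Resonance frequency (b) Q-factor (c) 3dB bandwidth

Step 1 — Resonance: ω₀ = 1/√(LC) = 1/√(0.001·1.53e-06) = 2.557e+04 rad/s.
Step 2 — f₀ = ω₀/(2π) = 4069 Hz.
Step 3 — Parallel Q: Q = R/(ω₀L) = 273/(2.557e+04·0.001) = 10.68.
Step 4 — Bandwidth: Δω = ω₀/Q = 2394 rad/s; BW = Δω/(2π) = 381 Hz.

(a) f₀ = 4069 Hz  (b) Q = 10.68  (c) BW = 381 Hz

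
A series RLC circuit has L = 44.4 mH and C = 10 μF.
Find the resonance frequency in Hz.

Step 1 — Resonance condition Im(Z)=0 gives ω₀ = 1/√(LC).
Step 2 — ω₀ = 1/√(0.0444·1e-05) = 1501 rad/s.
Step 3 — f₀ = ω₀/(2π) = 238.9 Hz.

f₀ = 238.9 Hz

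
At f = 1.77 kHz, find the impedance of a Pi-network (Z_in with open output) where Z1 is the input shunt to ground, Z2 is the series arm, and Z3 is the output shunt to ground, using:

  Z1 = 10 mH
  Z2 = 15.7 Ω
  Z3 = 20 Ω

Step 1 — Angular frequency: ω = 2π·f = 2π·1770 = 1.112e+04 rad/s.
Step 2 — Component impedances:
  Z1: Z = jωL = j·1.112e+04·0.01 = 0 + j111.2 Ω
  Z2: Z = R = 15.7 Ω
  Z3: Z = R = 20 Ω
Step 3 — With open output, the series arm Z2 and the output shunt Z3 appear in series to ground: Z2 + Z3 = 35.7 Ω.
Step 4 — Parallel with input shunt Z1: Z_in = Z1 || (Z2 + Z3) = 32.36 + j10.39 Ω = 33.99∠17.8° Ω.

Z = 32.36 + j10.39 Ω = 33.99∠17.8° Ω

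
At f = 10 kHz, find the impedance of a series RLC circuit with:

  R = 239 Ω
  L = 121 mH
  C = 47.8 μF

Step 1 — Angular frequency: ω = 2π·f = 2π·1e+04 = 6.283e+04 rad/s.
Step 2 — Component impedances:
  R: Z = R = 239 Ω
  L: Z = jωL = j·6.283e+04·0.121 = 0 + j7603 Ω
  C: Z = 1/(jωC) = -j/(ω·C) = 0 - j0.333 Ω
Step 3 — Series combination: Z_total = R + L + C = 239 + j7602 Ω = 7606∠88.2° Ω.

Z = 239 + j7602 Ω = 7606∠88.2° Ω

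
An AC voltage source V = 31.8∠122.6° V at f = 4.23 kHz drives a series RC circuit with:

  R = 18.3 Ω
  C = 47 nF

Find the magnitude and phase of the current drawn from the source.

Step 1 — Angular frequency: ω = 2π·f = 2π·4230 = 2.658e+04 rad/s.
Step 2 — Component impedances:
  R: Z = R = 18.3 Ω
  C: Z = 1/(jωC) = -j/(ω·C) = 0 - j800.5 Ω
Step 3 — Series combination: Z_total = R + C = 18.3 - j800.5 Ω = 800.7∠-88.7° Ω.
Step 4 — Source phasor: V = 31.8∠122.6° V = -17.13 + j26.79 V.
Step 5 — Ohm's law: I = V / Z_total = (-17.13 + j26.79) / (18.3 - j800.5) = -0.03394 - j0.02063 A.
Step 6 — Convert to polar: |I| = 0.03971 A, ∠I = -148.7°.

I = 0.03971∠-148.7° A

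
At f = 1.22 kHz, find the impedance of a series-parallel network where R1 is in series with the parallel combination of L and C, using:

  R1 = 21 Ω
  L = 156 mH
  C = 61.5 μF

Step 1 — Angular frequency: ω = 2π·f = 2π·1220 = 7665 rad/s.
Step 2 — Component impedances:
  R1: Z = R = 21 Ω
  L: Z = jωL = j·7665·0.156 = 0 + j1196 Ω
  C: Z = 1/(jωC) = -j/(ω·C) = 0 - j2.121 Ω
Step 3 — Parallel branch: L || C = 1/(1/L + 1/C) = 0 - j2.125 Ω.
Step 4 — Series with R1: Z_total = R1 + (L || C) = 21 - j2.125 Ω = 21.11∠-5.8° Ω.

Z = 21 - j2.125 Ω = 21.11∠-5.8° Ω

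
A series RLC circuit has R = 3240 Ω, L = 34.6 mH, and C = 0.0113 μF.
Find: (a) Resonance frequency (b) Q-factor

Step 1 — Resonance condition Im(Z)=0 gives ω₀ = 1/√(LC).
Step 2 — ω₀ = 1/√(0.0346·1.13e-08) = 5.057e+04 rad/s.
Step 3 — f₀ = ω₀/(2π) = 8049 Hz.
Step 4 — Series Q: Q = ω₀L/R = 5.057e+04·0.0346/3240 = 0.5401.

(a) f₀ = 8049 Hz  (b) Q = 0.5401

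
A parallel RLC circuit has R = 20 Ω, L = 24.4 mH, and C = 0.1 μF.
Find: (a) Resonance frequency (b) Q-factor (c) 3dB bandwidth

Step 1 — Resonance: ω₀ = 1/√(LC) = 1/√(0.0244·1e-07) = 2.024e+04 rad/s.
Step 2 — f₀ = ω₀/(2π) = 3222 Hz.
Step 3 — Parallel Q: Q = R/(ω₀L) = 20/(2.024e+04·0.0244) = 0.04049.
Step 4 — Bandwidth: Δω = ω₀/Q = 5e+05 rad/s; BW = Δω/(2π) = 7.958e+04 Hz.

(a) f₀ = 3222 Hz  (b) Q = 0.04049  (c) BW = 7.958e+04 Hz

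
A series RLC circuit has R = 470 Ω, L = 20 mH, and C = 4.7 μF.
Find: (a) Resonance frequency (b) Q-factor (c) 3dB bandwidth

Step 1 — Resonance: ω₀ = 1/√(LC) = 1/√(0.02·4.7e-06) = 3262 rad/s.
Step 2 — f₀ = ω₀/(2π) = 519.1 Hz.
Step 3 — Series Q: Q = ω₀L/R = 3262·0.02/470 = 0.1388.
Step 4 — Bandwidth: Δω = ω₀/Q = 2.35e+04 rad/s; BW = Δω/(2π) = 3740 Hz.

(a) f₀ = 519.1 Hz  (b) Q = 0.1388  (c) BW = 3740 Hz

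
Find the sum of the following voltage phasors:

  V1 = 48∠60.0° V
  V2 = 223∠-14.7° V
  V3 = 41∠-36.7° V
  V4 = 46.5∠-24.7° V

Step 1 — Convert each phasor to rectangular form:
  V1 = 48·(cos(60.0°) + j·sin(60.0°)) = 24 + j41.57 V
  V2 = 223·(cos(-14.7°) + j·sin(-14.7°)) = 215.7 - j56.59 V
  V3 = 41·(cos(-36.7°) + j·sin(-36.7°)) = 32.87 - j24.5 V
  V4 = 46.5·(cos(-24.7°) + j·sin(-24.7°)) = 42.25 - j19.43 V
Step 2 — Sum components: V_total = 314.8 - j58.95 V.
Step 3 — Convert to polar: |V_total| = 320.3 V, ∠V_total = -10.6°.

V_total = 320.3∠-10.6° V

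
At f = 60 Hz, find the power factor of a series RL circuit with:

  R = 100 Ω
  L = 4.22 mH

Step 1 — Angular frequency: ω = 2π·f = 2π·60 = 377 rad/s.
Step 2 — Component impedances:
  R: Z = R = 100 Ω
  L: Z = jωL = j·377·0.00422 = 0 + j1.591 Ω
Step 3 — Series combination: Z_total = R + L = 100 + j1.591 Ω = 100∠0.9° Ω.
Step 4 — Power factor: PF = cos(φ) = Re(Z)/|Z| = 100/100.01 = 0.9999.
Step 5 — Type: Im(Z) = 1.591 ⇒ lagging (phase φ = 0.9°).

PF = 0.9999 (lagging, φ = 0.9°)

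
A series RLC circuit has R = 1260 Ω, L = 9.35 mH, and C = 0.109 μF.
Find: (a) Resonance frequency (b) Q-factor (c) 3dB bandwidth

Step 1 — Resonance: ω₀ = 1/√(LC) = 1/√(0.00935·1.09e-07) = 3.132e+04 rad/s.
Step 2 — f₀ = ω₀/(2π) = 4985 Hz.
Step 3 — Series Q: Q = ω₀L/R = 3.132e+04·0.00935/1260 = 0.2324.
Step 4 — Bandwidth: Δω = ω₀/Q = 1.348e+05 rad/s; BW = Δω/(2π) = 2.145e+04 Hz.

(a) f₀ = 4985 Hz  (b) Q = 0.2324  (c) BW = 2.145e+04 Hz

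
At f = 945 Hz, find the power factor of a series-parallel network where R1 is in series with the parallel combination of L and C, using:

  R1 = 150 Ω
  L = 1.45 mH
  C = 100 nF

Step 1 — Angular frequency: ω = 2π·f = 2π·945 = 5938 rad/s.
Step 2 — Component impedances:
  R1: Z = R = 150 Ω
  L: Z = jωL = j·5938·0.00145 = 0 + j8.61 Ω
  C: Z = 1/(jωC) = -j/(ω·C) = 0 - j1684 Ω
Step 3 — Parallel branch: L || C = 1/(1/L + 1/C) = 0 + j8.654 Ω.
Step 4 — Series with R1: Z_total = R1 + (L || C) = 150 + j8.654 Ω = 150.2∠3.3° Ω.
Step 5 — Power factor: PF = cos(φ) = Re(Z)/|Z| = 150/150.25 = 0.9983.
Step 6 — Type: Im(Z) = 8.654 ⇒ lagging (phase φ = 3.3°).

PF = 0.9983 (lagging, φ = 3.3°)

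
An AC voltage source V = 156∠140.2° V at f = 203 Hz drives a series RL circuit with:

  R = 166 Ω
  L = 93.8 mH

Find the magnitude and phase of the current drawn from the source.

Step 1 — Angular frequency: ω = 2π·f = 2π·203 = 1275 rad/s.
Step 2 — Component impedances:
  R: Z = R = 166 Ω
  L: Z = jωL = j·1275·0.0938 = 0 + j119.6 Ω
Step 3 — Series combination: Z_total = R + L = 166 + j119.6 Ω = 204.6∠35.8° Ω.
Step 4 — Source phasor: V = 156∠140.2° V = -119.9 + j99.86 V.
Step 5 — Ohm's law: I = V / Z_total = (-119.9 + j99.86) / (166 + j119.6) = -0.1898 + j0.7384 A.
Step 6 — Convert to polar: |I| = 0.7624 A, ∠I = 104.4°.

I = 0.7624∠104.4° A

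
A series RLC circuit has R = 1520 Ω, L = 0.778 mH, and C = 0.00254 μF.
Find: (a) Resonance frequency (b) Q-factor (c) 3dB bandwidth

Step 1 — Resonance: ω₀ = 1/√(LC) = 1/√(0.000778·2.54e-09) = 7.114e+05 rad/s.
Step 2 — f₀ = ω₀/(2π) = 1.132e+05 Hz.
Step 3 — Series Q: Q = ω₀L/R = 7.114e+05·0.000778/1520 = 0.3641.
Step 4 — Bandwidth: Δω = ω₀/Q = 1.954e+06 rad/s; BW = Δω/(2π) = 3.109e+05 Hz.

(a) f₀ = 1.132e+05 Hz  (b) Q = 0.3641  (c) BW = 3.109e+05 Hz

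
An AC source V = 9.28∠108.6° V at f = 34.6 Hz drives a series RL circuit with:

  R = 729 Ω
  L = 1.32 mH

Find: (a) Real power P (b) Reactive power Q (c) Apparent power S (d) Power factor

Step 1 — Angular frequency: ω = 2π·f = 2π·34.6 = 217.4 rad/s.
Step 2 — Component impedances:
  R: Z = R = 729 Ω
  L: Z = jωL = j·217.4·0.00132 = 0 + j0.287 Ω
Step 3 — Series combination: Z_total = R + L = 729 + j0.287 Ω = 729∠0.0° Ω.
Step 4 — Source phasor: V = 9.28∠108.6° V = -2.96 + j8.795 V.
Step 5 — Current: I = V / Z = -0.004056 + j0.01207 A = 0.01273∠108.6° A.
Step 6 — Complex power: S = V·I* = 0.1181 + j4.65e-05 VA.
Step 7 — Real power: P = Re(S) = 0.1181 W.
Step 8 — Reactive power: Q = Im(S) = 4.65e-05 VAR.
Step 9 — Apparent power: |S| = 0.1181 VA.
Step 10 — Power factor: PF = P/|S| = 1 (lagging).

(a) P = 0.1181 W  (b) Q = 4.65e-05 VAR  (c) S = 0.1181 VA  (d) PF = 1 (lagging)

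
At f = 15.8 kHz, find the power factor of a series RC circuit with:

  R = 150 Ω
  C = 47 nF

Step 1 — Angular frequency: ω = 2π·f = 2π·1.58e+04 = 9.927e+04 rad/s.
Step 2 — Component impedances:
  R: Z = R = 150 Ω
  C: Z = 1/(jωC) = -j/(ω·C) = 0 - j214.3 Ω
Step 3 — Series combination: Z_total = R + C = 150 - j214.3 Ω = 261.6∠-55.0° Ω.
Step 4 — Power factor: PF = cos(φ) = Re(Z)/|Z| = 150/261.6 = 0.5734.
Step 5 — Type: Im(Z) = -214.3 ⇒ leading (phase φ = -55.0°).

PF = 0.5734 (leading, φ = -55.0°)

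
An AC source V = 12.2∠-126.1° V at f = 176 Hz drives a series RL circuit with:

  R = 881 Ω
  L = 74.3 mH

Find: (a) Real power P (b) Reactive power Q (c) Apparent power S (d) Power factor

Step 1 — Angular frequency: ω = 2π·f = 2π·176 = 1106 rad/s.
Step 2 — Component impedances:
  R: Z = R = 881 Ω
  L: Z = jωL = j·1106·0.0743 = 0 + j82.16 Ω
Step 3 — Series combination: Z_total = R + L = 881 + j82.16 Ω = 884.8∠5.3° Ω.
Step 4 — Source phasor: V = 12.2∠-126.1° V = -7.188 - j9.857 V.
Step 5 — Current: I = V / Z = -0.009123 - j0.01034 A = 0.01379∠-131.4° A.
Step 6 — Complex power: S = V·I* = 0.1675 + j0.01562 VA.
Step 7 — Real power: P = Re(S) = 0.1675 W.
Step 8 — Reactive power: Q = Im(S) = 0.01562 VAR.
Step 9 — Apparent power: |S| = 0.1682 VA.
Step 10 — Power factor: PF = P/|S| = 0.9957 (lagging).

(a) P = 0.1675 W  (b) Q = 0.01562 VAR  (c) S = 0.1682 VA  (d) PF = 0.9957 (lagging)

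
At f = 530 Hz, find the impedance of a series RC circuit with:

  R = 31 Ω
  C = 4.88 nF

Step 1 — Angular frequency: ω = 2π·f = 2π·530 = 3330 rad/s.
Step 2 — Component impedances:
  R: Z = R = 31 Ω
  C: Z = 1/(jωC) = -j/(ω·C) = 0 - j6.154e+04 Ω
Step 3 — Series combination: Z_total = R + C = 31 - j6.154e+04 Ω = 6.154e+04∠-90.0° Ω.

Z = 31 - j6.154e+04 Ω = 6.154e+04∠-90.0° Ω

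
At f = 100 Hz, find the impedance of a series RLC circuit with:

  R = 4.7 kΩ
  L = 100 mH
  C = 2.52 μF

Step 1 — Angular frequency: ω = 2π·f = 2π·100 = 628.3 rad/s.
Step 2 — Component impedances:
  R: Z = R = 4700 Ω
  L: Z = jωL = j·628.3·0.1 = 0 + j62.83 Ω
  C: Z = 1/(jωC) = -j/(ω·C) = 0 - j631.6 Ω
Step 3 — Series combination: Z_total = R + L + C = 4700 - j568.7 Ω = 4734∠-6.9° Ω.

Z = 4700 - j568.7 Ω = 4734∠-6.9° Ω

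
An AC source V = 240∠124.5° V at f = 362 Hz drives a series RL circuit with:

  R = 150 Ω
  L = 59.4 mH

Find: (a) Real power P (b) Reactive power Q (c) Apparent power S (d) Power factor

Step 1 — Angular frequency: ω = 2π·f = 2π·362 = 2275 rad/s.
Step 2 — Component impedances:
  R: Z = R = 150 Ω
  L: Z = jωL = j·2275·0.0594 = 0 + j135.1 Ω
Step 3 — Series combination: Z_total = R + L = 150 + j135.1 Ω = 201.9∠42.0° Ω.
Step 4 — Source phasor: V = 240∠124.5° V = -135.9 + j197.8 V.
Step 5 — Current: I = V / Z = 0.1554 + j1.179 A = 1.189∠82.5° A.
Step 6 — Complex power: S = V·I* = 212 + j191 VA.
Step 7 — Real power: P = Re(S) = 212 W.
Step 8 — Reactive power: Q = Im(S) = 191 VAR.
Step 9 — Apparent power: |S| = 285.3 VA.
Step 10 — Power factor: PF = P/|S| = 0.743 (lagging).

(a) P = 212 W  (b) Q = 191 VAR  (c) S = 285.3 VA  (d) PF = 0.743 (lagging)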